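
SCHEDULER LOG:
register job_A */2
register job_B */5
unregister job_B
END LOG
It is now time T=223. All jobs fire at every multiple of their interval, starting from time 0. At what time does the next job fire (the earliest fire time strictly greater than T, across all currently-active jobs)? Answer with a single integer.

Answer: 224

Derivation:
Op 1: register job_A */2 -> active={job_A:*/2}
Op 2: register job_B */5 -> active={job_A:*/2, job_B:*/5}
Op 3: unregister job_B -> active={job_A:*/2}
  job_A: interval 2, next fire after T=223 is 224
Earliest fire time = 224 (job job_A)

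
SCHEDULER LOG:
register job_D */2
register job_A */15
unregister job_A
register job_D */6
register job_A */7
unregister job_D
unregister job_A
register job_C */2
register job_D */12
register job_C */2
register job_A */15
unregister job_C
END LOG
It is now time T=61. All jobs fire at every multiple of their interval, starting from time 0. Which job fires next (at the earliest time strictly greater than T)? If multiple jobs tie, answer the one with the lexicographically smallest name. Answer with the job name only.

Answer: job_D

Derivation:
Op 1: register job_D */2 -> active={job_D:*/2}
Op 2: register job_A */15 -> active={job_A:*/15, job_D:*/2}
Op 3: unregister job_A -> active={job_D:*/2}
Op 4: register job_D */6 -> active={job_D:*/6}
Op 5: register job_A */7 -> active={job_A:*/7, job_D:*/6}
Op 6: unregister job_D -> active={job_A:*/7}
Op 7: unregister job_A -> active={}
Op 8: register job_C */2 -> active={job_C:*/2}
Op 9: register job_D */12 -> active={job_C:*/2, job_D:*/12}
Op 10: register job_C */2 -> active={job_C:*/2, job_D:*/12}
Op 11: register job_A */15 -> active={job_A:*/15, job_C:*/2, job_D:*/12}
Op 12: unregister job_C -> active={job_A:*/15, job_D:*/12}
  job_A: interval 15, next fire after T=61 is 75
  job_D: interval 12, next fire after T=61 is 72
Earliest = 72, winner (lex tiebreak) = job_D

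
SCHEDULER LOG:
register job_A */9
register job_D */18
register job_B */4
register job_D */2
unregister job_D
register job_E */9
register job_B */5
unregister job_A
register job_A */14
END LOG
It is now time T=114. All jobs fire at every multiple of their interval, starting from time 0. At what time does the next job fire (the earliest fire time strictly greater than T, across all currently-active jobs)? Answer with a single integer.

Op 1: register job_A */9 -> active={job_A:*/9}
Op 2: register job_D */18 -> active={job_A:*/9, job_D:*/18}
Op 3: register job_B */4 -> active={job_A:*/9, job_B:*/4, job_D:*/18}
Op 4: register job_D */2 -> active={job_A:*/9, job_B:*/4, job_D:*/2}
Op 5: unregister job_D -> active={job_A:*/9, job_B:*/4}
Op 6: register job_E */9 -> active={job_A:*/9, job_B:*/4, job_E:*/9}
Op 7: register job_B */5 -> active={job_A:*/9, job_B:*/5, job_E:*/9}
Op 8: unregister job_A -> active={job_B:*/5, job_E:*/9}
Op 9: register job_A */14 -> active={job_A:*/14, job_B:*/5, job_E:*/9}
  job_A: interval 14, next fire after T=114 is 126
  job_B: interval 5, next fire after T=114 is 115
  job_E: interval 9, next fire after T=114 is 117
Earliest fire time = 115 (job job_B)

Answer: 115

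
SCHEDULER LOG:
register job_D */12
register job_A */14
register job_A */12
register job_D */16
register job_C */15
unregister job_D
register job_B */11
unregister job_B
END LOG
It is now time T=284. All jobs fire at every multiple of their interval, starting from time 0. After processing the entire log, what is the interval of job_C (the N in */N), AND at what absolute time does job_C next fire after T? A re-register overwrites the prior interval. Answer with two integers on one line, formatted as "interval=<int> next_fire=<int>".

Answer: interval=15 next_fire=285

Derivation:
Op 1: register job_D */12 -> active={job_D:*/12}
Op 2: register job_A */14 -> active={job_A:*/14, job_D:*/12}
Op 3: register job_A */12 -> active={job_A:*/12, job_D:*/12}
Op 4: register job_D */16 -> active={job_A:*/12, job_D:*/16}
Op 5: register job_C */15 -> active={job_A:*/12, job_C:*/15, job_D:*/16}
Op 6: unregister job_D -> active={job_A:*/12, job_C:*/15}
Op 7: register job_B */11 -> active={job_A:*/12, job_B:*/11, job_C:*/15}
Op 8: unregister job_B -> active={job_A:*/12, job_C:*/15}
Final interval of job_C = 15
Next fire of job_C after T=284: (284//15+1)*15 = 285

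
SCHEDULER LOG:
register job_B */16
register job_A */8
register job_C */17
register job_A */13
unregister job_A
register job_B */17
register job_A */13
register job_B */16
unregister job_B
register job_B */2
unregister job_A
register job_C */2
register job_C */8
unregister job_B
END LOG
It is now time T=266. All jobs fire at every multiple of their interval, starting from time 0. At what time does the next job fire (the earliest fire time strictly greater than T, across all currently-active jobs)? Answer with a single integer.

Answer: 272

Derivation:
Op 1: register job_B */16 -> active={job_B:*/16}
Op 2: register job_A */8 -> active={job_A:*/8, job_B:*/16}
Op 3: register job_C */17 -> active={job_A:*/8, job_B:*/16, job_C:*/17}
Op 4: register job_A */13 -> active={job_A:*/13, job_B:*/16, job_C:*/17}
Op 5: unregister job_A -> active={job_B:*/16, job_C:*/17}
Op 6: register job_B */17 -> active={job_B:*/17, job_C:*/17}
Op 7: register job_A */13 -> active={job_A:*/13, job_B:*/17, job_C:*/17}
Op 8: register job_B */16 -> active={job_A:*/13, job_B:*/16, job_C:*/17}
Op 9: unregister job_B -> active={job_A:*/13, job_C:*/17}
Op 10: register job_B */2 -> active={job_A:*/13, job_B:*/2, job_C:*/17}
Op 11: unregister job_A -> active={job_B:*/2, job_C:*/17}
Op 12: register job_C */2 -> active={job_B:*/2, job_C:*/2}
Op 13: register job_C */8 -> active={job_B:*/2, job_C:*/8}
Op 14: unregister job_B -> active={job_C:*/8}
  job_C: interval 8, next fire after T=266 is 272
Earliest fire time = 272 (job job_C)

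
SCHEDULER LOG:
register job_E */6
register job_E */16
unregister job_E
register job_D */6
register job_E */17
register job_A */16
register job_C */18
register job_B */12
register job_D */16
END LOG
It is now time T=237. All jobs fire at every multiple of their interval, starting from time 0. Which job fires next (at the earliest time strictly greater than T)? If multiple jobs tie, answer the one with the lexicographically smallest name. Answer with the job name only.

Op 1: register job_E */6 -> active={job_E:*/6}
Op 2: register job_E */16 -> active={job_E:*/16}
Op 3: unregister job_E -> active={}
Op 4: register job_D */6 -> active={job_D:*/6}
Op 5: register job_E */17 -> active={job_D:*/6, job_E:*/17}
Op 6: register job_A */16 -> active={job_A:*/16, job_D:*/6, job_E:*/17}
Op 7: register job_C */18 -> active={job_A:*/16, job_C:*/18, job_D:*/6, job_E:*/17}
Op 8: register job_B */12 -> active={job_A:*/16, job_B:*/12, job_C:*/18, job_D:*/6, job_E:*/17}
Op 9: register job_D */16 -> active={job_A:*/16, job_B:*/12, job_C:*/18, job_D:*/16, job_E:*/17}
  job_A: interval 16, next fire after T=237 is 240
  job_B: interval 12, next fire after T=237 is 240
  job_C: interval 18, next fire after T=237 is 252
  job_D: interval 16, next fire after T=237 is 240
  job_E: interval 17, next fire after T=237 is 238
Earliest = 238, winner (lex tiebreak) = job_E

Answer: job_E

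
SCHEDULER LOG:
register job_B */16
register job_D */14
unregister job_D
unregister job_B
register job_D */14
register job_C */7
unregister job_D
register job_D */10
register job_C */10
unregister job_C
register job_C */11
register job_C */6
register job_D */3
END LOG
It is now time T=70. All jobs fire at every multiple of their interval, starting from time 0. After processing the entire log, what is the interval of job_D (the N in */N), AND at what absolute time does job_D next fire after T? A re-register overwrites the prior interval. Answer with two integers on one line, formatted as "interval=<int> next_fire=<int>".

Answer: interval=3 next_fire=72

Derivation:
Op 1: register job_B */16 -> active={job_B:*/16}
Op 2: register job_D */14 -> active={job_B:*/16, job_D:*/14}
Op 3: unregister job_D -> active={job_B:*/16}
Op 4: unregister job_B -> active={}
Op 5: register job_D */14 -> active={job_D:*/14}
Op 6: register job_C */7 -> active={job_C:*/7, job_D:*/14}
Op 7: unregister job_D -> active={job_C:*/7}
Op 8: register job_D */10 -> active={job_C:*/7, job_D:*/10}
Op 9: register job_C */10 -> active={job_C:*/10, job_D:*/10}
Op 10: unregister job_C -> active={job_D:*/10}
Op 11: register job_C */11 -> active={job_C:*/11, job_D:*/10}
Op 12: register job_C */6 -> active={job_C:*/6, job_D:*/10}
Op 13: register job_D */3 -> active={job_C:*/6, job_D:*/3}
Final interval of job_D = 3
Next fire of job_D after T=70: (70//3+1)*3 = 72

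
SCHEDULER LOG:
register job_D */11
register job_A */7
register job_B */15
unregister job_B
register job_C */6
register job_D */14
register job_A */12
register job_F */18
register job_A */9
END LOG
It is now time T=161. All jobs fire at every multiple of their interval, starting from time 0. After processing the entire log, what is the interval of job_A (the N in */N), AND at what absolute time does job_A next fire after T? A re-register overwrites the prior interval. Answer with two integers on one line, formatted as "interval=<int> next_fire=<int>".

Answer: interval=9 next_fire=162

Derivation:
Op 1: register job_D */11 -> active={job_D:*/11}
Op 2: register job_A */7 -> active={job_A:*/7, job_D:*/11}
Op 3: register job_B */15 -> active={job_A:*/7, job_B:*/15, job_D:*/11}
Op 4: unregister job_B -> active={job_A:*/7, job_D:*/11}
Op 5: register job_C */6 -> active={job_A:*/7, job_C:*/6, job_D:*/11}
Op 6: register job_D */14 -> active={job_A:*/7, job_C:*/6, job_D:*/14}
Op 7: register job_A */12 -> active={job_A:*/12, job_C:*/6, job_D:*/14}
Op 8: register job_F */18 -> active={job_A:*/12, job_C:*/6, job_D:*/14, job_F:*/18}
Op 9: register job_A */9 -> active={job_A:*/9, job_C:*/6, job_D:*/14, job_F:*/18}
Final interval of job_A = 9
Next fire of job_A after T=161: (161//9+1)*9 = 162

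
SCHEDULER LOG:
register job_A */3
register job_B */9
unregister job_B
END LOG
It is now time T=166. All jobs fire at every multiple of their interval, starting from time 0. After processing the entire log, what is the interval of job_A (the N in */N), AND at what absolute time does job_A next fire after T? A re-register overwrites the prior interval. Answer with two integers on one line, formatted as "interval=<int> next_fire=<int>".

Op 1: register job_A */3 -> active={job_A:*/3}
Op 2: register job_B */9 -> active={job_A:*/3, job_B:*/9}
Op 3: unregister job_B -> active={job_A:*/3}
Final interval of job_A = 3
Next fire of job_A after T=166: (166//3+1)*3 = 168

Answer: interval=3 next_fire=168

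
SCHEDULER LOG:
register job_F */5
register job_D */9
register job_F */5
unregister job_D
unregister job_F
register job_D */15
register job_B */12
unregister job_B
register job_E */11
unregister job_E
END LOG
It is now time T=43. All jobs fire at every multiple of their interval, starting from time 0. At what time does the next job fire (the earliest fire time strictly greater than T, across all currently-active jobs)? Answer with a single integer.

Answer: 45

Derivation:
Op 1: register job_F */5 -> active={job_F:*/5}
Op 2: register job_D */9 -> active={job_D:*/9, job_F:*/5}
Op 3: register job_F */5 -> active={job_D:*/9, job_F:*/5}
Op 4: unregister job_D -> active={job_F:*/5}
Op 5: unregister job_F -> active={}
Op 6: register job_D */15 -> active={job_D:*/15}
Op 7: register job_B */12 -> active={job_B:*/12, job_D:*/15}
Op 8: unregister job_B -> active={job_D:*/15}
Op 9: register job_E */11 -> active={job_D:*/15, job_E:*/11}
Op 10: unregister job_E -> active={job_D:*/15}
  job_D: interval 15, next fire after T=43 is 45
Earliest fire time = 45 (job job_D)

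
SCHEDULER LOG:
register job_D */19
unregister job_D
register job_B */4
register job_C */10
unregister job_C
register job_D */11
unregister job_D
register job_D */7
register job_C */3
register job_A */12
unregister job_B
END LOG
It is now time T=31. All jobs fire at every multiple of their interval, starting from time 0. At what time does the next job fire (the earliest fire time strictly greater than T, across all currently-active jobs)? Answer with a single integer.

Answer: 33

Derivation:
Op 1: register job_D */19 -> active={job_D:*/19}
Op 2: unregister job_D -> active={}
Op 3: register job_B */4 -> active={job_B:*/4}
Op 4: register job_C */10 -> active={job_B:*/4, job_C:*/10}
Op 5: unregister job_C -> active={job_B:*/4}
Op 6: register job_D */11 -> active={job_B:*/4, job_D:*/11}
Op 7: unregister job_D -> active={job_B:*/4}
Op 8: register job_D */7 -> active={job_B:*/4, job_D:*/7}
Op 9: register job_C */3 -> active={job_B:*/4, job_C:*/3, job_D:*/7}
Op 10: register job_A */12 -> active={job_A:*/12, job_B:*/4, job_C:*/3, job_D:*/7}
Op 11: unregister job_B -> active={job_A:*/12, job_C:*/3, job_D:*/7}
  job_A: interval 12, next fire after T=31 is 36
  job_C: interval 3, next fire after T=31 is 33
  job_D: interval 7, next fire after T=31 is 35
Earliest fire time = 33 (job job_C)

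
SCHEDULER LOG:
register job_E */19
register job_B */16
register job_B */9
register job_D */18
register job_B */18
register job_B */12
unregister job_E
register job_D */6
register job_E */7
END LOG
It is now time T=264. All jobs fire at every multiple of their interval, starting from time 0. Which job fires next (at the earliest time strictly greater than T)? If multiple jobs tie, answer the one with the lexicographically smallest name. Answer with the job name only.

Op 1: register job_E */19 -> active={job_E:*/19}
Op 2: register job_B */16 -> active={job_B:*/16, job_E:*/19}
Op 3: register job_B */9 -> active={job_B:*/9, job_E:*/19}
Op 4: register job_D */18 -> active={job_B:*/9, job_D:*/18, job_E:*/19}
Op 5: register job_B */18 -> active={job_B:*/18, job_D:*/18, job_E:*/19}
Op 6: register job_B */12 -> active={job_B:*/12, job_D:*/18, job_E:*/19}
Op 7: unregister job_E -> active={job_B:*/12, job_D:*/18}
Op 8: register job_D */6 -> active={job_B:*/12, job_D:*/6}
Op 9: register job_E */7 -> active={job_B:*/12, job_D:*/6, job_E:*/7}
  job_B: interval 12, next fire after T=264 is 276
  job_D: interval 6, next fire after T=264 is 270
  job_E: interval 7, next fire after T=264 is 266
Earliest = 266, winner (lex tiebreak) = job_E

Answer: job_E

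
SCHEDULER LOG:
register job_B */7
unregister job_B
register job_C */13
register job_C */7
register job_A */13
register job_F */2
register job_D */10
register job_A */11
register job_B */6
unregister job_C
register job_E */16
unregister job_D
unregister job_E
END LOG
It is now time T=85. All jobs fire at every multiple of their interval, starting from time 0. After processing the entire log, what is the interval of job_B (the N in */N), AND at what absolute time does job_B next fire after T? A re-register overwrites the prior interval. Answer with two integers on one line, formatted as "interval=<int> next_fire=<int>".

Answer: interval=6 next_fire=90

Derivation:
Op 1: register job_B */7 -> active={job_B:*/7}
Op 2: unregister job_B -> active={}
Op 3: register job_C */13 -> active={job_C:*/13}
Op 4: register job_C */7 -> active={job_C:*/7}
Op 5: register job_A */13 -> active={job_A:*/13, job_C:*/7}
Op 6: register job_F */2 -> active={job_A:*/13, job_C:*/7, job_F:*/2}
Op 7: register job_D */10 -> active={job_A:*/13, job_C:*/7, job_D:*/10, job_F:*/2}
Op 8: register job_A */11 -> active={job_A:*/11, job_C:*/7, job_D:*/10, job_F:*/2}
Op 9: register job_B */6 -> active={job_A:*/11, job_B:*/6, job_C:*/7, job_D:*/10, job_F:*/2}
Op 10: unregister job_C -> active={job_A:*/11, job_B:*/6, job_D:*/10, job_F:*/2}
Op 11: register job_E */16 -> active={job_A:*/11, job_B:*/6, job_D:*/10, job_E:*/16, job_F:*/2}
Op 12: unregister job_D -> active={job_A:*/11, job_B:*/6, job_E:*/16, job_F:*/2}
Op 13: unregister job_E -> active={job_A:*/11, job_B:*/6, job_F:*/2}
Final interval of job_B = 6
Next fire of job_B after T=85: (85//6+1)*6 = 90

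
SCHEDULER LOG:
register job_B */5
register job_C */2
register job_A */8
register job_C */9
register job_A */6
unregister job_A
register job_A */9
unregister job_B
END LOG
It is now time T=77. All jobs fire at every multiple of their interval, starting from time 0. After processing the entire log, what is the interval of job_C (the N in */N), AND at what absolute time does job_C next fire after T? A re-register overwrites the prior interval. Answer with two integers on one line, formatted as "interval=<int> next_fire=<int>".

Answer: interval=9 next_fire=81

Derivation:
Op 1: register job_B */5 -> active={job_B:*/5}
Op 2: register job_C */2 -> active={job_B:*/5, job_C:*/2}
Op 3: register job_A */8 -> active={job_A:*/8, job_B:*/5, job_C:*/2}
Op 4: register job_C */9 -> active={job_A:*/8, job_B:*/5, job_C:*/9}
Op 5: register job_A */6 -> active={job_A:*/6, job_B:*/5, job_C:*/9}
Op 6: unregister job_A -> active={job_B:*/5, job_C:*/9}
Op 7: register job_A */9 -> active={job_A:*/9, job_B:*/5, job_C:*/9}
Op 8: unregister job_B -> active={job_A:*/9, job_C:*/9}
Final interval of job_C = 9
Next fire of job_C after T=77: (77//9+1)*9 = 81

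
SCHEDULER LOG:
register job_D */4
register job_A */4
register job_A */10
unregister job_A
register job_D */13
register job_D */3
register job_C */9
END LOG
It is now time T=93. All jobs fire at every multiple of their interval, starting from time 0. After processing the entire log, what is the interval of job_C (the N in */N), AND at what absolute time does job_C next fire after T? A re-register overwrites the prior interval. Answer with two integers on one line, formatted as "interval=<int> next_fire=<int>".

Answer: interval=9 next_fire=99

Derivation:
Op 1: register job_D */4 -> active={job_D:*/4}
Op 2: register job_A */4 -> active={job_A:*/4, job_D:*/4}
Op 3: register job_A */10 -> active={job_A:*/10, job_D:*/4}
Op 4: unregister job_A -> active={job_D:*/4}
Op 5: register job_D */13 -> active={job_D:*/13}
Op 6: register job_D */3 -> active={job_D:*/3}
Op 7: register job_C */9 -> active={job_C:*/9, job_D:*/3}
Final interval of job_C = 9
Next fire of job_C after T=93: (93//9+1)*9 = 99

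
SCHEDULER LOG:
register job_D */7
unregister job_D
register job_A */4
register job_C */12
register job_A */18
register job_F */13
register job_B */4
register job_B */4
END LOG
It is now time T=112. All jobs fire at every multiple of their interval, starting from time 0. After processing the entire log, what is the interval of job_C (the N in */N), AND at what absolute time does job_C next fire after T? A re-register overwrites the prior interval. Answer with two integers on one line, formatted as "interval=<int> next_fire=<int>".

Op 1: register job_D */7 -> active={job_D:*/7}
Op 2: unregister job_D -> active={}
Op 3: register job_A */4 -> active={job_A:*/4}
Op 4: register job_C */12 -> active={job_A:*/4, job_C:*/12}
Op 5: register job_A */18 -> active={job_A:*/18, job_C:*/12}
Op 6: register job_F */13 -> active={job_A:*/18, job_C:*/12, job_F:*/13}
Op 7: register job_B */4 -> active={job_A:*/18, job_B:*/4, job_C:*/12, job_F:*/13}
Op 8: register job_B */4 -> active={job_A:*/18, job_B:*/4, job_C:*/12, job_F:*/13}
Final interval of job_C = 12
Next fire of job_C after T=112: (112//12+1)*12 = 120

Answer: interval=12 next_fire=120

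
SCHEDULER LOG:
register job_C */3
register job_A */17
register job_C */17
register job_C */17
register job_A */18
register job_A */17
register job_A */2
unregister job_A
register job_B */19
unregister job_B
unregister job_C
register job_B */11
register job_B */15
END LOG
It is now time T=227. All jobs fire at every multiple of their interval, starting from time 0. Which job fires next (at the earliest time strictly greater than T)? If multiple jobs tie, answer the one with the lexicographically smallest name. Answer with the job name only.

Op 1: register job_C */3 -> active={job_C:*/3}
Op 2: register job_A */17 -> active={job_A:*/17, job_C:*/3}
Op 3: register job_C */17 -> active={job_A:*/17, job_C:*/17}
Op 4: register job_C */17 -> active={job_A:*/17, job_C:*/17}
Op 5: register job_A */18 -> active={job_A:*/18, job_C:*/17}
Op 6: register job_A */17 -> active={job_A:*/17, job_C:*/17}
Op 7: register job_A */2 -> active={job_A:*/2, job_C:*/17}
Op 8: unregister job_A -> active={job_C:*/17}
Op 9: register job_B */19 -> active={job_B:*/19, job_C:*/17}
Op 10: unregister job_B -> active={job_C:*/17}
Op 11: unregister job_C -> active={}
Op 12: register job_B */11 -> active={job_B:*/11}
Op 13: register job_B */15 -> active={job_B:*/15}
  job_B: interval 15, next fire after T=227 is 240
Earliest = 240, winner (lex tiebreak) = job_B

Answer: job_B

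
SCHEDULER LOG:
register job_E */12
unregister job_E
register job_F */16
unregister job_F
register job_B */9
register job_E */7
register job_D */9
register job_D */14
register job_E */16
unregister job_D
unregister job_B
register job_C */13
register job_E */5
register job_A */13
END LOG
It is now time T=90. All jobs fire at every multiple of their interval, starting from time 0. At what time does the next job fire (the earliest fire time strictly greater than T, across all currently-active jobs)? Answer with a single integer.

Answer: 91

Derivation:
Op 1: register job_E */12 -> active={job_E:*/12}
Op 2: unregister job_E -> active={}
Op 3: register job_F */16 -> active={job_F:*/16}
Op 4: unregister job_F -> active={}
Op 5: register job_B */9 -> active={job_B:*/9}
Op 6: register job_E */7 -> active={job_B:*/9, job_E:*/7}
Op 7: register job_D */9 -> active={job_B:*/9, job_D:*/9, job_E:*/7}
Op 8: register job_D */14 -> active={job_B:*/9, job_D:*/14, job_E:*/7}
Op 9: register job_E */16 -> active={job_B:*/9, job_D:*/14, job_E:*/16}
Op 10: unregister job_D -> active={job_B:*/9, job_E:*/16}
Op 11: unregister job_B -> active={job_E:*/16}
Op 12: register job_C */13 -> active={job_C:*/13, job_E:*/16}
Op 13: register job_E */5 -> active={job_C:*/13, job_E:*/5}
Op 14: register job_A */13 -> active={job_A:*/13, job_C:*/13, job_E:*/5}
  job_A: interval 13, next fire after T=90 is 91
  job_C: interval 13, next fire after T=90 is 91
  job_E: interval 5, next fire after T=90 is 95
Earliest fire time = 91 (job job_A)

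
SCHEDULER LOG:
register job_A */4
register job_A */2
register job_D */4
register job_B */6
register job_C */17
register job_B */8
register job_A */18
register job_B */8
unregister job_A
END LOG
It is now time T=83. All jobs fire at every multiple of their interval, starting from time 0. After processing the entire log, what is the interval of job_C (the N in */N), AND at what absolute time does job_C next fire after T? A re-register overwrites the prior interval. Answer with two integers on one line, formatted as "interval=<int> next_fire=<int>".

Op 1: register job_A */4 -> active={job_A:*/4}
Op 2: register job_A */2 -> active={job_A:*/2}
Op 3: register job_D */4 -> active={job_A:*/2, job_D:*/4}
Op 4: register job_B */6 -> active={job_A:*/2, job_B:*/6, job_D:*/4}
Op 5: register job_C */17 -> active={job_A:*/2, job_B:*/6, job_C:*/17, job_D:*/4}
Op 6: register job_B */8 -> active={job_A:*/2, job_B:*/8, job_C:*/17, job_D:*/4}
Op 7: register job_A */18 -> active={job_A:*/18, job_B:*/8, job_C:*/17, job_D:*/4}
Op 8: register job_B */8 -> active={job_A:*/18, job_B:*/8, job_C:*/17, job_D:*/4}
Op 9: unregister job_A -> active={job_B:*/8, job_C:*/17, job_D:*/4}
Final interval of job_C = 17
Next fire of job_C after T=83: (83//17+1)*17 = 85

Answer: interval=17 next_fire=85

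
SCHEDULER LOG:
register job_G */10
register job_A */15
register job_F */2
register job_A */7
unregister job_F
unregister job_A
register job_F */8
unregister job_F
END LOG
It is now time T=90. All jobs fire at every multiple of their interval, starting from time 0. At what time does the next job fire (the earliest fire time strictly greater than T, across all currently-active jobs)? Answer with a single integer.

Op 1: register job_G */10 -> active={job_G:*/10}
Op 2: register job_A */15 -> active={job_A:*/15, job_G:*/10}
Op 3: register job_F */2 -> active={job_A:*/15, job_F:*/2, job_G:*/10}
Op 4: register job_A */7 -> active={job_A:*/7, job_F:*/2, job_G:*/10}
Op 5: unregister job_F -> active={job_A:*/7, job_G:*/10}
Op 6: unregister job_A -> active={job_G:*/10}
Op 7: register job_F */8 -> active={job_F:*/8, job_G:*/10}
Op 8: unregister job_F -> active={job_G:*/10}
  job_G: interval 10, next fire after T=90 is 100
Earliest fire time = 100 (job job_G)

Answer: 100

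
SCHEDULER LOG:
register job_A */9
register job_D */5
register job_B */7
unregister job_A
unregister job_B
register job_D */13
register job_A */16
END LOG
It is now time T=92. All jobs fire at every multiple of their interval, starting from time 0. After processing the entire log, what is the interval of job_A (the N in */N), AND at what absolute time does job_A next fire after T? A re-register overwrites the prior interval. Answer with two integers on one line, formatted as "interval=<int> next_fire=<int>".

Op 1: register job_A */9 -> active={job_A:*/9}
Op 2: register job_D */5 -> active={job_A:*/9, job_D:*/5}
Op 3: register job_B */7 -> active={job_A:*/9, job_B:*/7, job_D:*/5}
Op 4: unregister job_A -> active={job_B:*/7, job_D:*/5}
Op 5: unregister job_B -> active={job_D:*/5}
Op 6: register job_D */13 -> active={job_D:*/13}
Op 7: register job_A */16 -> active={job_A:*/16, job_D:*/13}
Final interval of job_A = 16
Next fire of job_A after T=92: (92//16+1)*16 = 96

Answer: interval=16 next_fire=96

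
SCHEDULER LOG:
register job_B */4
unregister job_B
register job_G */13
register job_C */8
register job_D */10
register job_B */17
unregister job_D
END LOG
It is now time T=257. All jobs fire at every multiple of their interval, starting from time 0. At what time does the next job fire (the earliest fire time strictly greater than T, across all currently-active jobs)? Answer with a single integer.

Op 1: register job_B */4 -> active={job_B:*/4}
Op 2: unregister job_B -> active={}
Op 3: register job_G */13 -> active={job_G:*/13}
Op 4: register job_C */8 -> active={job_C:*/8, job_G:*/13}
Op 5: register job_D */10 -> active={job_C:*/8, job_D:*/10, job_G:*/13}
Op 6: register job_B */17 -> active={job_B:*/17, job_C:*/8, job_D:*/10, job_G:*/13}
Op 7: unregister job_D -> active={job_B:*/17, job_C:*/8, job_G:*/13}
  job_B: interval 17, next fire after T=257 is 272
  job_C: interval 8, next fire after T=257 is 264
  job_G: interval 13, next fire after T=257 is 260
Earliest fire time = 260 (job job_G)

Answer: 260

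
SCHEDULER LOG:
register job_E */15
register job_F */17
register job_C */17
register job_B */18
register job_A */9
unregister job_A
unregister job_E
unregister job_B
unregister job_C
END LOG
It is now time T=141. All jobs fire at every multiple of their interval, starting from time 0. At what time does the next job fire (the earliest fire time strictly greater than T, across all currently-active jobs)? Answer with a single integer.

Op 1: register job_E */15 -> active={job_E:*/15}
Op 2: register job_F */17 -> active={job_E:*/15, job_F:*/17}
Op 3: register job_C */17 -> active={job_C:*/17, job_E:*/15, job_F:*/17}
Op 4: register job_B */18 -> active={job_B:*/18, job_C:*/17, job_E:*/15, job_F:*/17}
Op 5: register job_A */9 -> active={job_A:*/9, job_B:*/18, job_C:*/17, job_E:*/15, job_F:*/17}
Op 6: unregister job_A -> active={job_B:*/18, job_C:*/17, job_E:*/15, job_F:*/17}
Op 7: unregister job_E -> active={job_B:*/18, job_C:*/17, job_F:*/17}
Op 8: unregister job_B -> active={job_C:*/17, job_F:*/17}
Op 9: unregister job_C -> active={job_F:*/17}
  job_F: interval 17, next fire after T=141 is 153
Earliest fire time = 153 (job job_F)

Answer: 153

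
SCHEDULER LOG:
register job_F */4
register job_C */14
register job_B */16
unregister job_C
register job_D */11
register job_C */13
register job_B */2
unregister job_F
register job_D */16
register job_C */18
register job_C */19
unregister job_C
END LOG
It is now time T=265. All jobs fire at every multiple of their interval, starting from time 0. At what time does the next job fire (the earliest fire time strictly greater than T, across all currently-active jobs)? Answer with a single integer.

Answer: 266

Derivation:
Op 1: register job_F */4 -> active={job_F:*/4}
Op 2: register job_C */14 -> active={job_C:*/14, job_F:*/4}
Op 3: register job_B */16 -> active={job_B:*/16, job_C:*/14, job_F:*/4}
Op 4: unregister job_C -> active={job_B:*/16, job_F:*/4}
Op 5: register job_D */11 -> active={job_B:*/16, job_D:*/11, job_F:*/4}
Op 6: register job_C */13 -> active={job_B:*/16, job_C:*/13, job_D:*/11, job_F:*/4}
Op 7: register job_B */2 -> active={job_B:*/2, job_C:*/13, job_D:*/11, job_F:*/4}
Op 8: unregister job_F -> active={job_B:*/2, job_C:*/13, job_D:*/11}
Op 9: register job_D */16 -> active={job_B:*/2, job_C:*/13, job_D:*/16}
Op 10: register job_C */18 -> active={job_B:*/2, job_C:*/18, job_D:*/16}
Op 11: register job_C */19 -> active={job_B:*/2, job_C:*/19, job_D:*/16}
Op 12: unregister job_C -> active={job_B:*/2, job_D:*/16}
  job_B: interval 2, next fire after T=265 is 266
  job_D: interval 16, next fire after T=265 is 272
Earliest fire time = 266 (job job_B)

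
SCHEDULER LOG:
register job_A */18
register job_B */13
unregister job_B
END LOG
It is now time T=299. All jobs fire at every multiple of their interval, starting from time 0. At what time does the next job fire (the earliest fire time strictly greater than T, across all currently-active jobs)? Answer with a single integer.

Answer: 306

Derivation:
Op 1: register job_A */18 -> active={job_A:*/18}
Op 2: register job_B */13 -> active={job_A:*/18, job_B:*/13}
Op 3: unregister job_B -> active={job_A:*/18}
  job_A: interval 18, next fire after T=299 is 306
Earliest fire time = 306 (job job_A)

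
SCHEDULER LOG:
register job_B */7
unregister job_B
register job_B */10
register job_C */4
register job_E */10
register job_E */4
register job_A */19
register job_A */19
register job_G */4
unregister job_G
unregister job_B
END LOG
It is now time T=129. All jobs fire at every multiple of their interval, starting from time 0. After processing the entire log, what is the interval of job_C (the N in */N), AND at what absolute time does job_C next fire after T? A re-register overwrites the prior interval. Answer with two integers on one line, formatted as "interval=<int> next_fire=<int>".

Op 1: register job_B */7 -> active={job_B:*/7}
Op 2: unregister job_B -> active={}
Op 3: register job_B */10 -> active={job_B:*/10}
Op 4: register job_C */4 -> active={job_B:*/10, job_C:*/4}
Op 5: register job_E */10 -> active={job_B:*/10, job_C:*/4, job_E:*/10}
Op 6: register job_E */4 -> active={job_B:*/10, job_C:*/4, job_E:*/4}
Op 7: register job_A */19 -> active={job_A:*/19, job_B:*/10, job_C:*/4, job_E:*/4}
Op 8: register job_A */19 -> active={job_A:*/19, job_B:*/10, job_C:*/4, job_E:*/4}
Op 9: register job_G */4 -> active={job_A:*/19, job_B:*/10, job_C:*/4, job_E:*/4, job_G:*/4}
Op 10: unregister job_G -> active={job_A:*/19, job_B:*/10, job_C:*/4, job_E:*/4}
Op 11: unregister job_B -> active={job_A:*/19, job_C:*/4, job_E:*/4}
Final interval of job_C = 4
Next fire of job_C after T=129: (129//4+1)*4 = 132

Answer: interval=4 next_fire=132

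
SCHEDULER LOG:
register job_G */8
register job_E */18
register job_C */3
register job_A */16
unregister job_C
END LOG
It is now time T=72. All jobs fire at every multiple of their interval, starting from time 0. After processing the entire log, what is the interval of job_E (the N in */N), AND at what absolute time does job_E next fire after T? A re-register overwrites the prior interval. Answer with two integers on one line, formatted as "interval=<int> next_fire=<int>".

Op 1: register job_G */8 -> active={job_G:*/8}
Op 2: register job_E */18 -> active={job_E:*/18, job_G:*/8}
Op 3: register job_C */3 -> active={job_C:*/3, job_E:*/18, job_G:*/8}
Op 4: register job_A */16 -> active={job_A:*/16, job_C:*/3, job_E:*/18, job_G:*/8}
Op 5: unregister job_C -> active={job_A:*/16, job_E:*/18, job_G:*/8}
Final interval of job_E = 18
Next fire of job_E after T=72: (72//18+1)*18 = 90

Answer: interval=18 next_fire=90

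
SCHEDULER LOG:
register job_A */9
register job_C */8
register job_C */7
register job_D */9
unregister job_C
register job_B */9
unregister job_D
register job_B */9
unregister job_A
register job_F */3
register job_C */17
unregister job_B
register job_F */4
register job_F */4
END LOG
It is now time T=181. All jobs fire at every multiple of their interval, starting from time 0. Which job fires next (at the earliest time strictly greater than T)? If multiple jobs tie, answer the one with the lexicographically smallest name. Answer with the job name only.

Op 1: register job_A */9 -> active={job_A:*/9}
Op 2: register job_C */8 -> active={job_A:*/9, job_C:*/8}
Op 3: register job_C */7 -> active={job_A:*/9, job_C:*/7}
Op 4: register job_D */9 -> active={job_A:*/9, job_C:*/7, job_D:*/9}
Op 5: unregister job_C -> active={job_A:*/9, job_D:*/9}
Op 6: register job_B */9 -> active={job_A:*/9, job_B:*/9, job_D:*/9}
Op 7: unregister job_D -> active={job_A:*/9, job_B:*/9}
Op 8: register job_B */9 -> active={job_A:*/9, job_B:*/9}
Op 9: unregister job_A -> active={job_B:*/9}
Op 10: register job_F */3 -> active={job_B:*/9, job_F:*/3}
Op 11: register job_C */17 -> active={job_B:*/9, job_C:*/17, job_F:*/3}
Op 12: unregister job_B -> active={job_C:*/17, job_F:*/3}
Op 13: register job_F */4 -> active={job_C:*/17, job_F:*/4}
Op 14: register job_F */4 -> active={job_C:*/17, job_F:*/4}
  job_C: interval 17, next fire after T=181 is 187
  job_F: interval 4, next fire after T=181 is 184
Earliest = 184, winner (lex tiebreak) = job_F

Answer: job_F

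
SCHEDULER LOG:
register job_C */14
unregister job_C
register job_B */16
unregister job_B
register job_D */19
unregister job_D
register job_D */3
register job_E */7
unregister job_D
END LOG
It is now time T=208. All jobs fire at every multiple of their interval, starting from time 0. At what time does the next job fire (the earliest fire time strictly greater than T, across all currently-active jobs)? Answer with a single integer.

Op 1: register job_C */14 -> active={job_C:*/14}
Op 2: unregister job_C -> active={}
Op 3: register job_B */16 -> active={job_B:*/16}
Op 4: unregister job_B -> active={}
Op 5: register job_D */19 -> active={job_D:*/19}
Op 6: unregister job_D -> active={}
Op 7: register job_D */3 -> active={job_D:*/3}
Op 8: register job_E */7 -> active={job_D:*/3, job_E:*/7}
Op 9: unregister job_D -> active={job_E:*/7}
  job_E: interval 7, next fire after T=208 is 210
Earliest fire time = 210 (job job_E)

Answer: 210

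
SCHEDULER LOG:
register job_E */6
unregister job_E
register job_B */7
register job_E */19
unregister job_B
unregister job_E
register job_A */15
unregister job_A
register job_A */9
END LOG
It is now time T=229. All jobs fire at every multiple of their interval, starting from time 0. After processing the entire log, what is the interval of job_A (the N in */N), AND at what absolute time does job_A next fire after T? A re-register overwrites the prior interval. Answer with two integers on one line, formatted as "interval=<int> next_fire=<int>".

Answer: interval=9 next_fire=234

Derivation:
Op 1: register job_E */6 -> active={job_E:*/6}
Op 2: unregister job_E -> active={}
Op 3: register job_B */7 -> active={job_B:*/7}
Op 4: register job_E */19 -> active={job_B:*/7, job_E:*/19}
Op 5: unregister job_B -> active={job_E:*/19}
Op 6: unregister job_E -> active={}
Op 7: register job_A */15 -> active={job_A:*/15}
Op 8: unregister job_A -> active={}
Op 9: register job_A */9 -> active={job_A:*/9}
Final interval of job_A = 9
Next fire of job_A after T=229: (229//9+1)*9 = 234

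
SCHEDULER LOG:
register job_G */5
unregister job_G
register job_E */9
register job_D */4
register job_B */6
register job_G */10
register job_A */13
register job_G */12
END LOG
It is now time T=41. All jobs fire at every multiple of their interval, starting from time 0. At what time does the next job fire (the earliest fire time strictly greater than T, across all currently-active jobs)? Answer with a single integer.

Answer: 42

Derivation:
Op 1: register job_G */5 -> active={job_G:*/5}
Op 2: unregister job_G -> active={}
Op 3: register job_E */9 -> active={job_E:*/9}
Op 4: register job_D */4 -> active={job_D:*/4, job_E:*/9}
Op 5: register job_B */6 -> active={job_B:*/6, job_D:*/4, job_E:*/9}
Op 6: register job_G */10 -> active={job_B:*/6, job_D:*/4, job_E:*/9, job_G:*/10}
Op 7: register job_A */13 -> active={job_A:*/13, job_B:*/6, job_D:*/4, job_E:*/9, job_G:*/10}
Op 8: register job_G */12 -> active={job_A:*/13, job_B:*/6, job_D:*/4, job_E:*/9, job_G:*/12}
  job_A: interval 13, next fire after T=41 is 52
  job_B: interval 6, next fire after T=41 is 42
  job_D: interval 4, next fire after T=41 is 44
  job_E: interval 9, next fire after T=41 is 45
  job_G: interval 12, next fire after T=41 is 48
Earliest fire time = 42 (job job_B)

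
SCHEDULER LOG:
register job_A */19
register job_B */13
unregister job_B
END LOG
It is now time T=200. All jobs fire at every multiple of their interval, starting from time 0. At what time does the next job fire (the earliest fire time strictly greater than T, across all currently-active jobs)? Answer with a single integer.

Answer: 209

Derivation:
Op 1: register job_A */19 -> active={job_A:*/19}
Op 2: register job_B */13 -> active={job_A:*/19, job_B:*/13}
Op 3: unregister job_B -> active={job_A:*/19}
  job_A: interval 19, next fire after T=200 is 209
Earliest fire time = 209 (job job_A)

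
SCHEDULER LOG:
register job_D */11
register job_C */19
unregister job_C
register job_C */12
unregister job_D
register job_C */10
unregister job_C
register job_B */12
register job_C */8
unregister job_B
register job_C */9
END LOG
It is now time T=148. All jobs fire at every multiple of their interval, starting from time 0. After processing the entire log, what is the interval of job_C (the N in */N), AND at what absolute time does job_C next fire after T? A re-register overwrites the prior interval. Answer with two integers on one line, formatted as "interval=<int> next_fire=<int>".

Answer: interval=9 next_fire=153

Derivation:
Op 1: register job_D */11 -> active={job_D:*/11}
Op 2: register job_C */19 -> active={job_C:*/19, job_D:*/11}
Op 3: unregister job_C -> active={job_D:*/11}
Op 4: register job_C */12 -> active={job_C:*/12, job_D:*/11}
Op 5: unregister job_D -> active={job_C:*/12}
Op 6: register job_C */10 -> active={job_C:*/10}
Op 7: unregister job_C -> active={}
Op 8: register job_B */12 -> active={job_B:*/12}
Op 9: register job_C */8 -> active={job_B:*/12, job_C:*/8}
Op 10: unregister job_B -> active={job_C:*/8}
Op 11: register job_C */9 -> active={job_C:*/9}
Final interval of job_C = 9
Next fire of job_C after T=148: (148//9+1)*9 = 153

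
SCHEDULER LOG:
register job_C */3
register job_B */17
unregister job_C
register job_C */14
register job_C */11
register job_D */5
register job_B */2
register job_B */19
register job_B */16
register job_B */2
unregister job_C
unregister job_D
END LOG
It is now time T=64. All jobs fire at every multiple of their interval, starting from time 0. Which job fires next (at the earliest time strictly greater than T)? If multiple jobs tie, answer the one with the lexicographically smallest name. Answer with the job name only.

Answer: job_B

Derivation:
Op 1: register job_C */3 -> active={job_C:*/3}
Op 2: register job_B */17 -> active={job_B:*/17, job_C:*/3}
Op 3: unregister job_C -> active={job_B:*/17}
Op 4: register job_C */14 -> active={job_B:*/17, job_C:*/14}
Op 5: register job_C */11 -> active={job_B:*/17, job_C:*/11}
Op 6: register job_D */5 -> active={job_B:*/17, job_C:*/11, job_D:*/5}
Op 7: register job_B */2 -> active={job_B:*/2, job_C:*/11, job_D:*/5}
Op 8: register job_B */19 -> active={job_B:*/19, job_C:*/11, job_D:*/5}
Op 9: register job_B */16 -> active={job_B:*/16, job_C:*/11, job_D:*/5}
Op 10: register job_B */2 -> active={job_B:*/2, job_C:*/11, job_D:*/5}
Op 11: unregister job_C -> active={job_B:*/2, job_D:*/5}
Op 12: unregister job_D -> active={job_B:*/2}
  job_B: interval 2, next fire after T=64 is 66
Earliest = 66, winner (lex tiebreak) = job_B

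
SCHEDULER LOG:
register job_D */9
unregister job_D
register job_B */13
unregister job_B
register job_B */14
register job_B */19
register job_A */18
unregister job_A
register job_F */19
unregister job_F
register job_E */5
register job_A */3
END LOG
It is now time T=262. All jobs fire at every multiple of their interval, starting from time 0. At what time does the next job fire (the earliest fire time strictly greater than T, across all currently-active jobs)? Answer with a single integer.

Answer: 264

Derivation:
Op 1: register job_D */9 -> active={job_D:*/9}
Op 2: unregister job_D -> active={}
Op 3: register job_B */13 -> active={job_B:*/13}
Op 4: unregister job_B -> active={}
Op 5: register job_B */14 -> active={job_B:*/14}
Op 6: register job_B */19 -> active={job_B:*/19}
Op 7: register job_A */18 -> active={job_A:*/18, job_B:*/19}
Op 8: unregister job_A -> active={job_B:*/19}
Op 9: register job_F */19 -> active={job_B:*/19, job_F:*/19}
Op 10: unregister job_F -> active={job_B:*/19}
Op 11: register job_E */5 -> active={job_B:*/19, job_E:*/5}
Op 12: register job_A */3 -> active={job_A:*/3, job_B:*/19, job_E:*/5}
  job_A: interval 3, next fire after T=262 is 264
  job_B: interval 19, next fire after T=262 is 266
  job_E: interval 5, next fire after T=262 is 265
Earliest fire time = 264 (job job_A)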